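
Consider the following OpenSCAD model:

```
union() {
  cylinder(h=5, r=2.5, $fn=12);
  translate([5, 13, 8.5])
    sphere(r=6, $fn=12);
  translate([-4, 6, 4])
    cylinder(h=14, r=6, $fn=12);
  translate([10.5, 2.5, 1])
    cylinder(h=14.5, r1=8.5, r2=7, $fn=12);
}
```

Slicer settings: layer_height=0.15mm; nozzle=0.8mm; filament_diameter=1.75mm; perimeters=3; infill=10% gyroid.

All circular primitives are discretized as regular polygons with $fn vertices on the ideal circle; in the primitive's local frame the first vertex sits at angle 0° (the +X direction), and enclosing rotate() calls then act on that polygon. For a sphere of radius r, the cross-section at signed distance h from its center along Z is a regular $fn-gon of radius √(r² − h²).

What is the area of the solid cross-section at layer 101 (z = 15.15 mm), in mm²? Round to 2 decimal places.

256.52 mm²

At z = 15.15 mm: the cylinder does not reach this height (z outside [0, 5]); the sphere at (5, 13) is absent (|z−center|=6.650 > r=6); the cylinder at (-4, 6): section is a regular 12-gon, circumradius r=6 (area = (12/2)·6.000²·sin(360°/12) = 108.00 mm²); the cone at (10.5, 2.5): at t=0.976 of its height the radius interpolates to r₁+(r₂−r₁)t = 7.036, giving a regular 12-gon of that circumradius (area = (12/2)·7.036²·sin(360°/12) = 148.52 mm²); Taking the union: the 2 present regions are separate (no shared area or edge), so areas and boundary lengths simply add and each stays a separate island — area = 256.52 mm². Overall, the cross-section has 2 separate islands. Net area = 256.52 mm².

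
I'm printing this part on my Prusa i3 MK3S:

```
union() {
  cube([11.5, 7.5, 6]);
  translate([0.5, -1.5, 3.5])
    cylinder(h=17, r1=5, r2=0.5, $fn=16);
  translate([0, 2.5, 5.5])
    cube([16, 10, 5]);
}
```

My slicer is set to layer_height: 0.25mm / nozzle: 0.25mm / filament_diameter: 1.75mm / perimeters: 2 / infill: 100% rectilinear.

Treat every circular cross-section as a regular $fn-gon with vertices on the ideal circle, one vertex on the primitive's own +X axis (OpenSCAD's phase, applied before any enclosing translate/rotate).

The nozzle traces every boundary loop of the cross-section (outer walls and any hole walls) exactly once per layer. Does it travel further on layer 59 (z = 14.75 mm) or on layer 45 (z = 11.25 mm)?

Layer 59 (z = 14.75): the cube is absent (z outside [0, 6]); the cone at (0.5, -1.5) contributes a regular 16-gon of circumradius 2.022 (interpolated between r1=5 and r2=0.5 at t=0.662) (perimeter = 2·16·2.022·sin(180°/16) = 12.62 mm); the cube at (0, 2.5) does not reach this height (z outside [5.5, 10.5]); Combining (union): only the cone at (0.5, -1.5) is present, so the union is just that shape — boundary = 12.62 mm. So its perimeter = 12.62 mm. Layer 45 (z = 11.25): the cube is not intersected at this z (z outside [0, 6]); the cone at (0.5, -1.5): at t=0.456 of its height the radius interpolates to r₁+(r₂−r₁)t = 2.949, giving a regular 16-gon of that circumradius (perimeter = 2·16·2.949·sin(180°/16) = 18.41 mm); the cube at (0, 2.5) is not intersected at this z (z outside [5.5, 10.5]); Taking the union: only the cone at (0.5, -1.5) is present, so the union is just that shape — boundary = 18.41 mm. So its perimeter = 18.41 mm. Layer 45 is larger (18.41 vs 12.62 mm).

layer 45 (z = 11.25 mm)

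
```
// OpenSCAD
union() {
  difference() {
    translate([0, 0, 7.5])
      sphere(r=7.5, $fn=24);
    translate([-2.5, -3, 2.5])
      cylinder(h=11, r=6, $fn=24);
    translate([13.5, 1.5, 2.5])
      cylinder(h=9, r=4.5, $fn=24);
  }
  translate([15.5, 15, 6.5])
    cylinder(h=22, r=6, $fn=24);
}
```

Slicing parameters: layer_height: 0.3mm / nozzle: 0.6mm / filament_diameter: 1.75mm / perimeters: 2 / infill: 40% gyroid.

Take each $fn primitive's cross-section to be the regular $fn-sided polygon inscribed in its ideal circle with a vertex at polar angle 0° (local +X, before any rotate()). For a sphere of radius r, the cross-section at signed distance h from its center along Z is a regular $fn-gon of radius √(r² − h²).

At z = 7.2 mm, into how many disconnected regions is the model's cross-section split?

2

At z = 7.2 mm: the r=7.5 sphere slices to a regular 24-gon of circumradius 7.494 (√(r²−h²) with h=0.3 from center); the cylinder at (-2.5, -3): section is a regular 24-gon, circumradius r=6; the r=4.5 cylinder at (13.5, 1.5) contributes a regular 24-gon of circumradius 4.5; Subtracting the remaining from the first: starting from the r=7.5 sphere, the r=6 cylinder at (-2.5, -3) partially overlaps it — only the 87.47 mm² overlap (of its 111.81 mm²) is removed, clipping the outline; the r=4.5 cylinder at (13.5, 1.5) misses the remaining region (no effect) — 1 connected region; the r=6 cylinder at (15.5, 15) contributes a regular 24-gon of circumradius 6; Taking the union: the 2 present regions are separate (no shared area or edge), so areas and boundary lengths simply add and each stays a separate island — 2 connected regions. The result has 2 disconnected regions.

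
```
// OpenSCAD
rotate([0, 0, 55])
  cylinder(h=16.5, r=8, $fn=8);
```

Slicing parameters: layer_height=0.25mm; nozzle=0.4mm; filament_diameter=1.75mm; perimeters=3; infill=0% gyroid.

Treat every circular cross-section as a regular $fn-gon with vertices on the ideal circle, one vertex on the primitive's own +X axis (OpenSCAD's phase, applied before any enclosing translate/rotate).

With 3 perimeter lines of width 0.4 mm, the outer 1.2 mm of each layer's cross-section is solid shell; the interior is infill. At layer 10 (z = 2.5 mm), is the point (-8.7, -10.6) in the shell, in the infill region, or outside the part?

At z = 2.5 mm: the r=8 cylinder contributes a regular 8-gon of circumradius 8; (rotated 55° about Z; rotation is an isometry so areas/perimeters/island counts are preserved). Overall, the cross-section is a single solid region. Undo the 55° rotation: the query point maps to (-13.673, 1.047) in the un-rotated model frame. The nearest boundary edge runs (-5.66, 5.66)→(-8.00, 0.00); distance from the point to it = 5.77 mm. The point is not inside any of the regions above, so it lies outside the cross-section (5.77 mm from the nearest boundary).

outside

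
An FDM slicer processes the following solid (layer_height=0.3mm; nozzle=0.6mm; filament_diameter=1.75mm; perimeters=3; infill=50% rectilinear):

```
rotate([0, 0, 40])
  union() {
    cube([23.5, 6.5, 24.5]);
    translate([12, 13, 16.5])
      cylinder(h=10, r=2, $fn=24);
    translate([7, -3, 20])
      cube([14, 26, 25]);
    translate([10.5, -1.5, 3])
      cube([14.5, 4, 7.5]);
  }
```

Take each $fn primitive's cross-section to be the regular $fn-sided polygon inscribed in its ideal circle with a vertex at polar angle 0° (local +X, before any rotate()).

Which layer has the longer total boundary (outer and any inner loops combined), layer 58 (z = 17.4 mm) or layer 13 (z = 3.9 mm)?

Layer 58 (z = 17.4): the 23.5×6.5 cube contributes its full rectangle (perimeter 60.00 mm); the r=2 cylinder at (12, 13) contributes a regular 24-gon of circumradius 2 (perimeter = 2·24·2.000·sin(180°/24) = 12.53 mm); the cube at (7, -3) is not intersected at this z (z outside [20, 45]); the cube at (10.5, -1.5) does not reach this height (z outside [3, 10.5]); Merging all regions: the 2 present regions are separate (no shared area or edge), so areas and boundary lengths simply add and each stays a separate island — boundary = 72.53 mm; (whole slice rotated 40° about Z — lengths, areas and connectivity unchanged). So its perimeter = 72.53 mm. Layer 13 (z = 3.9): the cube (footprint 23.5×6.5) is included at this height (perimeter 60.00 mm); the cylinder at (12, 13) is not intersected at this z (z outside [16.5, 26.5]); the cube at (7, -3) is absent (z outside [20, 45]); the cube at (10.5, -1.5) (footprint 14.5×4) is included at this height (perimeter 37.00 mm); Taking the union: the regions partially overlap (shared area 32.50 mm²), so the edge portions inside another operand are dropped and the merged outline is re-measured after clipping — boundary = 66.00 mm; (rotated 40° about Z; rotation is an isometry so areas/perimeters/island counts are preserved). So its perimeter = 66.00 mm. Layer 58 is larger (72.53 vs 66.00 mm).

layer 58 (z = 17.4 mm)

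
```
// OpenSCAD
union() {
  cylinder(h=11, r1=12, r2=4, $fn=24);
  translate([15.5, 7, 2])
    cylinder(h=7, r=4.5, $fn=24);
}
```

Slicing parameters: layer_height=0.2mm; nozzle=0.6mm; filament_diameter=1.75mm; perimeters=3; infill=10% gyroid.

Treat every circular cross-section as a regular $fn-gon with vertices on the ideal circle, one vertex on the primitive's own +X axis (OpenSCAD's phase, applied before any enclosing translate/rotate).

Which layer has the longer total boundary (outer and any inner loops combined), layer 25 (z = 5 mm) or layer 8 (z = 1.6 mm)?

Layer 25 (z = 5): the cone contributes a regular 24-gon of circumradius 8.364 (interpolated between r1=12 and r2=4 at t=0.455) (perimeter = 2·24·8.364·sin(180°/24) = 52.40 mm); the r=4.5 cylinder at (15.5, 7) gives a regular 24-gon of circumradius 4.5 (constant along its height) (perimeter = 2·24·4.500·sin(180°/24) = 28.19 mm); Taking the union: the 2 present regions are separate (no shared area or edge), so areas and boundary lengths simply add and each stays a separate island — boundary = 80.59 mm. So its perimeter = 80.59 mm. Layer 8 (z = 1.6): the cone: at t=0.145 of its height the radius interpolates to r₁+(r₂−r₁)t = 10.836, giving a regular 24-gon of that circumradius (perimeter = 2·24·10.836·sin(180°/24) = 67.89 mm); the cylinder at (15.5, 7) does not reach this height (z outside [2, 9]); Combining (union): only the cone is present, so the union is just that shape — boundary = 67.89 mm. So its perimeter = 67.89 mm. Layer 25 is larger (80.59 vs 67.89 mm).

layer 25 (z = 5 mm)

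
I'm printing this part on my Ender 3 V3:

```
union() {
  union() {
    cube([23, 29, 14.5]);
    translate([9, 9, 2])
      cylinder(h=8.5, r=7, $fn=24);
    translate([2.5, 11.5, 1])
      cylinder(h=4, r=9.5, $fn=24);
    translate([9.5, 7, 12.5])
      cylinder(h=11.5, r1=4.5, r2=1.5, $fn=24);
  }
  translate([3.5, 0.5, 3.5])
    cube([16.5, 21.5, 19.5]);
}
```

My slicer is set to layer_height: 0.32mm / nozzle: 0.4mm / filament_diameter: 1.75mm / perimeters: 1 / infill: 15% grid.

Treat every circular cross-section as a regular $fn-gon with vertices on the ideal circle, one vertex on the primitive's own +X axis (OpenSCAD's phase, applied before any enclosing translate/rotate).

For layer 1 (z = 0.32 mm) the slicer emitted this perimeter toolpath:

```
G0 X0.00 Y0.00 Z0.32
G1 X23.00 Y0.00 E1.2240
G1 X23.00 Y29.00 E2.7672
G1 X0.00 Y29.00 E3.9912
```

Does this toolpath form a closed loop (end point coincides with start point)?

no

Start point (G0): (0.00, 0.00). End point (last G1): the path does not return to the start — open.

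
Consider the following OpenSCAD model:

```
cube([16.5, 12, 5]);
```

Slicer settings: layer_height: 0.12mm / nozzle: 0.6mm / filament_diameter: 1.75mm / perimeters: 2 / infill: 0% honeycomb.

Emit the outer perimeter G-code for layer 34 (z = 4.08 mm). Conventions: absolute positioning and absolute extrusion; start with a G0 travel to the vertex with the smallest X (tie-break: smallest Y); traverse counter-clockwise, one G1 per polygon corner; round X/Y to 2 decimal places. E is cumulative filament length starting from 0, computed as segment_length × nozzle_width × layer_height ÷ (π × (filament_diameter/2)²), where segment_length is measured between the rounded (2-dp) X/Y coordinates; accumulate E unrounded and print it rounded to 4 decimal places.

At z = 4.08 mm: the cube is present — its section is the full 16.5×12 rectangle. The outline is a single polygon with 4 vertices. Extrusion per mm of travel: 0.6 × 0.12 / (π × 0.875²) = 0.029934. Accumulating E over each segment gives final E = 1.7062.

G0 X0.00 Y0.00 Z4.08
G1 X16.50 Y0.00 E0.4939
G1 X16.50 Y12.00 E0.8531
G1 X0.00 Y12.00 E1.3470
G1 X0.00 Y0.00 E1.7062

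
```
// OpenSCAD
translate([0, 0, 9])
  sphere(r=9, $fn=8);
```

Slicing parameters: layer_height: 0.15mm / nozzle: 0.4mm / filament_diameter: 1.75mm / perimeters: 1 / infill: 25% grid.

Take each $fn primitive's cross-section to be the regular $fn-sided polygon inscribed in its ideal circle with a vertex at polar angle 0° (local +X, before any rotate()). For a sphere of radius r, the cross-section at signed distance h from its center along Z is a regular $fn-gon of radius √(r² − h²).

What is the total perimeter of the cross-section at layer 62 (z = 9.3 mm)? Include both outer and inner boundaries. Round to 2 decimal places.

55.08 mm

At z = 9.3 mm: the r=9 sphere slices to a regular 8-gon of circumradius 8.995 (√(r²−h²) with h=0.3 from center) (perimeter = 2·8·8.995·sin(180°/8) = 55.08 mm). Overall, the cross-section is a single solid region. Total boundary length (outer) = 55.08 mm.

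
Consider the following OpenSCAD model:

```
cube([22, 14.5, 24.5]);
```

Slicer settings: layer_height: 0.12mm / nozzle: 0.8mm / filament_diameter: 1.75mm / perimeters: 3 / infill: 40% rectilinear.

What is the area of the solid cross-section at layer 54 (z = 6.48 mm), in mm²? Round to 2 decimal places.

At z = 6.48 mm: the cube (footprint 22×14.5) is included at this height (area 319.00 mm²). Overall, the cross-section is a single solid region. Net area = 319.00 mm².

319.00 mm²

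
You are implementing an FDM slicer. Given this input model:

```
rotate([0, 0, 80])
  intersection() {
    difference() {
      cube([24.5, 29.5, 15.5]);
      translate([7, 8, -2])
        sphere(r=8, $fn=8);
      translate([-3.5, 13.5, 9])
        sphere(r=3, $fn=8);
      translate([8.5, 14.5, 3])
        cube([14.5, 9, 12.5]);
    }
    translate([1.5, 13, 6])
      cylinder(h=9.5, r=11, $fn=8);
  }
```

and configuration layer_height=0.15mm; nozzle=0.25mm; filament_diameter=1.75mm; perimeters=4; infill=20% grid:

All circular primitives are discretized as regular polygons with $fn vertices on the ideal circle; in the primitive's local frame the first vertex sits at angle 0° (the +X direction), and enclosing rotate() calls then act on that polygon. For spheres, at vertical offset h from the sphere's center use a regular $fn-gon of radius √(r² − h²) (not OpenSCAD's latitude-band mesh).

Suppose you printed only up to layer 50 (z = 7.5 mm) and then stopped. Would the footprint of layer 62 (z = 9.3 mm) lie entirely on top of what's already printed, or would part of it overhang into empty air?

Compare the two slices. At z = 7.5: the cube (footprint 24.5×29.5) is included at this height (area 722.75 mm²); the sphere at (7, 8) is not intersected at this z (|z−center|=9.500 > r=8); the r=3 sphere at (-3.5, 13.5) slices to a regular 8-gon of circumradius 2.598 (√(r²−h²) with h=1.5 from center) (area = (8/2)·2.598²·sin(360°/8) = 19.09 mm²); the cube at (8.5, 14.5) is present — its section is the full 14.5×9 rectangle (area 130.50 mm²); Subtracting the remaining from the first: starting from the 24.5×29.5 cube (722.75 mm²), the r=3 sphere at (-3.5, 13.5) misses the remaining region (no effect); the 14.5×9 cube at (8.5, 14.5) lies wholly inside it (removes its full 130.50 mm² and its 47.00 mm outline becomes a hole wall) — area = 592.25 mm²; the r=11 cylinder at (1.5, 13) contributes a regular 8-gon of circumradius 11 (area = (8/2)·11.000²·sin(360°/8) = 342.24 mm²); Keeping only the common overlap: the r=11 cylinder at (1.5, 13) partially overlaps the result so far; clipping to the common part keeps 190.01 mm² — area = 190.01 mm²; (whole slice rotated 80° about Z — lengths, areas and connectivity unchanged). At z = 9.3: the cube is present — its section is the full 24.5×29.5 rectangle (area 722.75 mm²); the sphere at (7, 8) is not intersected at this z (|z−center|=11.300 > r=8); the r=3 sphere at (-3.5, 13.5) contributes a regular 8-gon of circumradius √(3²−0.3²) = 2.985 (area = (8/2)·2.985²·sin(360°/8) = 25.20 mm²); the cube at (8.5, 14.5) is present — its section is the full 14.5×9 rectangle (area 130.50 mm²); Taking the first minus the rest: starting from the 24.5×29.5 cube (722.75 mm²), the r=3 sphere at (-3.5, 13.5) misses the remaining region (no effect); the 14.5×9 cube at (8.5, 14.5) lies wholly inside it (removes its full 130.50 mm² and its 47.00 mm outline becomes a hole wall) — area = 592.25 mm²; the r=11 cylinder at (1.5, 13) gives a regular 8-gon of circumradius 11 (constant along its height) (area = (8/2)·11.000²·sin(360°/8) = 342.24 mm²); Keeping only the common overlap: the r=11 cylinder at (1.5, 13) partially overlaps that combined region; clipping to the common part keeps 190.01 mm² — area = 190.01 mm²; (rotated 80° about Z; rotation is an isometry so areas/perimeters/island counts are preserved). Checking containment: the cross-section at z = 9.3 is a subset of the cross-section at z = 7.5.

entirely on top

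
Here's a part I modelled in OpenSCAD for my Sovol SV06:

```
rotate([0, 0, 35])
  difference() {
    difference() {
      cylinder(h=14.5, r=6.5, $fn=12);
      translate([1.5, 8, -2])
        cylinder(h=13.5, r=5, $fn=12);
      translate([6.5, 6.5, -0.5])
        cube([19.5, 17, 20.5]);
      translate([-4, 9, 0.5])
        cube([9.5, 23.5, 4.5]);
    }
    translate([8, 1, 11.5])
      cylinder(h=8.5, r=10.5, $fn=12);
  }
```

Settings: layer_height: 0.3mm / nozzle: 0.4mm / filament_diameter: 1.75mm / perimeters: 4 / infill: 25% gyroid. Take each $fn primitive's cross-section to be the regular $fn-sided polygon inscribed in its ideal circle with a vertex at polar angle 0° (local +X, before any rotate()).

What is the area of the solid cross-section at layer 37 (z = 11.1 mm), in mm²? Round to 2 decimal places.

110.47 mm²

At z = 11.1 mm: the cylinder: section is a regular 12-gon, circumradius r=6.5 (area = (12/2)·6.500²·sin(360°/12) = 126.75 mm²); the r=5 cylinder at (1.5, 8) gives a regular 12-gon of circumradius 5 (constant along its height) (area = (12/2)·5.000²·sin(360°/12) = 75.00 mm²); the cube at (6.5, 6.5) (footprint 19.5×17) is included at this height (area 331.50 mm²); the cube at (-4, 9) does not reach this height (z outside [0.5, 5]); Taking the first minus the rest: starting from the r=6.5 cylinder (126.75 mm²), the r=5 cylinder at (1.5, 8) partially overlaps it — only the 16.28 mm² overlap (of its 75.00 mm²) is removed, clipping the outline; the 19.5×17 cube at (6.5, 6.5) misses the remaining region (no effect) — area = 110.47 mm²; the cylinder at (8, 1) is not intersected at this z (z outside [11.5, 20]); Taking the first minus the rest: none of the subtracted shapes is present at this height, so that combined region is unchanged — area = 110.47 mm²; (whole slice rotated 35° about Z — lengths, areas and connectivity unchanged). Overall, the cross-section is a single solid region. Net area = 110.47 mm².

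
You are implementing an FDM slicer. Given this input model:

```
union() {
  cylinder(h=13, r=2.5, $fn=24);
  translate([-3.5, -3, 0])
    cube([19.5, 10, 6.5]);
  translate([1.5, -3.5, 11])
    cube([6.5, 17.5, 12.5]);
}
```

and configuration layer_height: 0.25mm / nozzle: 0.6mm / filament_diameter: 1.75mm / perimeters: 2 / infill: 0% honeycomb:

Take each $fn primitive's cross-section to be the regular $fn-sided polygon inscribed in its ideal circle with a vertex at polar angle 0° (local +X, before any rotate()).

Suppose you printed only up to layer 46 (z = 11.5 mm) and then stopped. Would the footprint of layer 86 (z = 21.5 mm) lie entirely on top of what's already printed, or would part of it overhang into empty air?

entirely on top

Compare the two slices. At z = 11.5: the cylinder: section is a regular 24-gon, circumradius r=2.5 (area = (24/2)·2.500²·sin(360°/24) = 19.41 mm²); the cube at (-3.5, -3) is absent (z outside [0, 6.5]); the 6.5×17.5 cube at (1.5, -3.5) contributes its full rectangle (area 113.75 mm²); Combining (union): the regions partially overlap — summed areas 133.16 mm² minus the doubly-counted overlap 2.73 mm² gives 130.43 mm² — area = 130.43 mm². At z = 21.5: the cylinder does not reach this height (z outside [0, 13]); the cube at (-3.5, -3) does not reach this height (z outside [0, 6.5]); the cube at (1.5, -3.5) (footprint 6.5×17.5) is included at this height (area 113.75 mm²); Combining (union): only the 6.5×17.5 cube at (1.5, -3.5) is present, so the union is just that shape — area = 113.75 mm². Checking containment: the cross-section at z = 21.5 is a subset of the cross-section at z = 11.5.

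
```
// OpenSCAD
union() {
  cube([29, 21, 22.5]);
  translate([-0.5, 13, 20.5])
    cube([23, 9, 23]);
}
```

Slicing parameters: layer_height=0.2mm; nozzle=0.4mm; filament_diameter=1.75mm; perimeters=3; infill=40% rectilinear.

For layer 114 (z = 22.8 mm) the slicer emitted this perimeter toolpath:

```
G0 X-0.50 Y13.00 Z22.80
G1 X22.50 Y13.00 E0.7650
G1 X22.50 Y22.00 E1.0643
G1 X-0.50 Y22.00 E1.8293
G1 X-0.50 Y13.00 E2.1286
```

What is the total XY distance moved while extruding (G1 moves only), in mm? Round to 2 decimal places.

64.00 mm

Sum the Euclidean lengths of each G1 segment: total = 64.00 mm.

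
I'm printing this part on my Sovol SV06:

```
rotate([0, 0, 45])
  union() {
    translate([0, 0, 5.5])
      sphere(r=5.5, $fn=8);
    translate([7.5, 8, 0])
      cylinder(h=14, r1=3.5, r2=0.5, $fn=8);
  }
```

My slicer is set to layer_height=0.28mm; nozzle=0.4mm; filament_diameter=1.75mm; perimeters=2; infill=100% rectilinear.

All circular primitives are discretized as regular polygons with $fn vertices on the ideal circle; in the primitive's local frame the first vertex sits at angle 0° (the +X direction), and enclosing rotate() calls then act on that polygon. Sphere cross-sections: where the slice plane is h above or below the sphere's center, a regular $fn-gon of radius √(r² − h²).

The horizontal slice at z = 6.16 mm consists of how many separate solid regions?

2

At z = 6.16 mm: the r=5.5 sphere slices to a regular 8-gon of circumradius 5.460 (√(r²−h²) with h=0.66 from center); the cone at (7.5, 8) (r1=3.5→r2=0.5) has section circumradius 2.180 here — a regular 8-gon; Taking the union: the 2 present regions are separate (no shared area or edge), so areas and boundary lengths simply add and each stays a separate island — 2 connected regions; (whole slice rotated 45° about Z — lengths, areas and connectivity unchanged). The result has 2 disconnected regions.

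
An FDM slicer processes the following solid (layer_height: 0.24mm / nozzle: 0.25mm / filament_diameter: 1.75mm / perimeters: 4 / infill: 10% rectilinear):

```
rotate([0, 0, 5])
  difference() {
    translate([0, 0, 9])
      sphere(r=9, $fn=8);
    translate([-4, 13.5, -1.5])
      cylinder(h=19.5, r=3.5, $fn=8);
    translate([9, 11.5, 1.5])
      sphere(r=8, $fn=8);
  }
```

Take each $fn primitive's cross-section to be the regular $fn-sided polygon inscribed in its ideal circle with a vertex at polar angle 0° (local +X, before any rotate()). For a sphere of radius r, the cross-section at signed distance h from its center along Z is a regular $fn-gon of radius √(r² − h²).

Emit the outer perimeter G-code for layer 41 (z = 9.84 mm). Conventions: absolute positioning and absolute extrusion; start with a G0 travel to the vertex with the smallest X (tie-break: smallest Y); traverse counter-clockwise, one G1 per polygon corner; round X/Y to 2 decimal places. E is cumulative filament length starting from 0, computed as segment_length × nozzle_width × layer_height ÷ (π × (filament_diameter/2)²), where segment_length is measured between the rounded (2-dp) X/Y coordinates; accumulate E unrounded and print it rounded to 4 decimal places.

G0 X-8.93 Y-0.78 Z9.84
G1 X-5.76 Y-6.86 E0.1710
G1 X0.78 Y-8.93 E0.3422
G1 X6.86 Y-5.76 E0.5132
G1 X8.93 Y0.78 E0.6843
G1 X5.76 Y6.86 E0.8554
G1 X-0.78 Y8.93 E1.0265
G1 X-6.86 Y5.76 E1.1975
G1 X-8.93 Y-0.78 E1.3686

At z = 9.84 mm: the sphere: section is a regular 8-gon, circumradius = √(r²−h²) = √(9²−0.84²) = 8.961; the r=3.5 cylinder at (-4, 13.5) contributes a regular 8-gon of circumradius 3.5; the sphere at (9, 11.5) is not intersected at this z (|z−center|=8.340 > r=8); After the difference (first − rest): starting from the r=9 sphere, the r=3.5 cylinder at (-4, 13.5) misses the remaining region (no effect) — 1 connected region; (whole slice rotated 5° about Z — lengths, areas and connectivity unchanged). The outline is a single polygon with 8 vertices. Extrusion per mm of travel: 0.25 × 0.24 / (π × 0.875²) = 0.024945. Accumulating E over each segment gives final E = 1.3686.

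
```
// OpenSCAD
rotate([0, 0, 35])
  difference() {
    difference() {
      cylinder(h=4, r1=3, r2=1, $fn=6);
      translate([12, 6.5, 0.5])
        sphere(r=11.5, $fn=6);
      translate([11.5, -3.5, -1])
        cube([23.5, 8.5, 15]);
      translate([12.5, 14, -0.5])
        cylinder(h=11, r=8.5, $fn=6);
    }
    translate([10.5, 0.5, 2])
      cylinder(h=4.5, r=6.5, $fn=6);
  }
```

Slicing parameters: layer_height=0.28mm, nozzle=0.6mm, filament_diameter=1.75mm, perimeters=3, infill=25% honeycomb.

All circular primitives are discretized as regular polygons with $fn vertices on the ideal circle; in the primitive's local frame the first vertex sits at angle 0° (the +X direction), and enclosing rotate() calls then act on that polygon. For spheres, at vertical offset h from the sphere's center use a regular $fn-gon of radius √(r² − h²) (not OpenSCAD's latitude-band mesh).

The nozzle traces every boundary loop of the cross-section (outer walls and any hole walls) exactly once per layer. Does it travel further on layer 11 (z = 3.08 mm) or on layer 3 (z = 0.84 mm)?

layer 3 (z = 0.84 mm)

Layer 11 (z = 3.08): the cone: at t=0.770 of its height the radius interpolates to r₁+(r₂−r₁)t = 1.460, giving a regular 6-gon of that circumradius (perimeter = 2·6·1.460·sin(180°/6) = 8.76 mm); the r=11.5 sphere at (12, 6.5) slices to a regular 6-gon of circumradius 11.207 (√(r²−h²) with h=2.58 from center) (perimeter = 2·6·11.207·sin(180°/6) = 67.24 mm); the cube at (11.5, -3.5) (footprint 23.5×8.5) is included at this height (perimeter 64.00 mm); the r=8.5 cylinder at (12.5, 14) contributes a regular 6-gon of circumradius 8.5 (perimeter = 2·6·8.500·sin(180°/6) = 51.00 mm); Taking the first minus the rest: starting from the cone, the r=11.5 sphere at (12, 6.5) misses the remaining region (no effect); the 23.5×8.5 cube at (11.5, -3.5) misses the remaining region (no effect); the r=8.5 cylinder at (12.5, 14) misses the remaining region (no effect) — boundary = 8.76 mm; the cylinder at (10.5, 0.5): section is a regular 6-gon, circumradius r=6.5 (perimeter = 2·6·6.500·sin(180°/6) = 39.00 mm); After the difference (first − rest): starting from the result so far, the r=6.5 cylinder at (10.5, 0.5) misses the remaining region (no effect) — boundary = 8.76 mm; (rotated 35° about Z; rotation is an isometry so areas/perimeters/island counts are preserved). So its perimeter = 8.76 mm. Layer 3 (z = 0.84): the cone (r1=3→r2=1) has section circumradius 2.580 here — a regular 6-gon (perimeter = 2·6·2.580·sin(180°/6) = 15.48 mm); the r=11.5 sphere at (12, 6.5) slices to a regular 6-gon of circumradius 11.495 (√(r²−h²) with h=0.34 from center) (perimeter = 2·6·11.495·sin(180°/6) = 68.97 mm); the 23.5×8.5 cube at (11.5, -3.5) contributes its full rectangle (perimeter 64.00 mm); the r=8.5 cylinder at (12.5, 14) contributes a regular 6-gon of circumradius 8.5 (perimeter = 2·6·8.500·sin(180°/6) = 51.00 mm); After the difference (first − rest): starting from the cone, the r=11.5 sphere at (12, 6.5) misses the remaining region (no effect); the 23.5×8.5 cube at (11.5, -3.5) misses the remaining region (no effect); the r=8.5 cylinder at (12.5, 14) misses the remaining region (no effect) — boundary = 15.48 mm; the cylinder at (10.5, 0.5) does not reach this height (z outside [2, 6.5]); Subtracting the remaining from the first: none of the subtracted shapes is present at this height, so that combined region is unchanged — boundary = 15.48 mm; (rotated 35° about Z; rotation is an isometry so areas/perimeters/island counts are preserved). So its perimeter = 15.48 mm. Layer 3 is larger (15.48 vs 8.76 mm).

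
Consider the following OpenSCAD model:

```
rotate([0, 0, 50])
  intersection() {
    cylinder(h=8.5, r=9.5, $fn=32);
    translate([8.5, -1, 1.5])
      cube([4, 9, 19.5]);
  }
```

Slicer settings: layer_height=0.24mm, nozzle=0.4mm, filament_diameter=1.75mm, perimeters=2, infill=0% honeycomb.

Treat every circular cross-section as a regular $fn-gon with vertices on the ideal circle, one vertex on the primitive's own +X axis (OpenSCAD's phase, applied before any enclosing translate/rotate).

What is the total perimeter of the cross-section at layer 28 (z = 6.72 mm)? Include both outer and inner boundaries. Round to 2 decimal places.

11.37 mm

At z = 6.72 mm: the r=9.5 cylinder contributes a regular 32-gon of circumradius 9.5 (perimeter = 2·32·9.500·sin(180°/32) = 59.59 mm); the cube at (8.5, -1) (footprint 4×9) is included at this height (perimeter 26.00 mm); Taking the intersection: the 4×9 cube at (8.5, -1) partially overlaps the r=9.5 cylinder; clipping to the common part keeps 3.68 mm² — boundary = 11.37 mm; (whole slice rotated 50° about Z — lengths, areas and connectivity unchanged). Overall, the cross-section is a single solid region. Total boundary length (outer) = 11.37 mm.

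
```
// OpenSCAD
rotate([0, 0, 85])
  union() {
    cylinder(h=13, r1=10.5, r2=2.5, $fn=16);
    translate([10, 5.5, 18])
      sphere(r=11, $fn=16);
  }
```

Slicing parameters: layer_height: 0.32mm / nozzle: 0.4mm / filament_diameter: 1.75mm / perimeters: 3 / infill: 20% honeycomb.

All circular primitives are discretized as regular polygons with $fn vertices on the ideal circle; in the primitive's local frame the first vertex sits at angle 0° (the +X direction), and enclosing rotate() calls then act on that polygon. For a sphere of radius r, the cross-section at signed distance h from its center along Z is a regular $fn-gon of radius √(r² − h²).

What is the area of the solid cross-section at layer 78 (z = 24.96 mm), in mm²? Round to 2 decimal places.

222.14 mm²

At z = 24.96 mm: the cone does not reach this height (z outside [0, 13]); the r=11 sphere at (10, 5.5) contributes a regular 16-gon of circumradius √(11²−6.96²) = 8.518 (area = (16/2)·8.518²·sin(360°/16) = 222.14 mm²); Merging all regions: only the r=11 sphere at (10, 5.5) is present, so the union is just that shape — area = 222.14 mm²; (rotated 85° about Z; rotation is an isometry so areas/perimeters/island counts are preserved). Overall, the cross-section is a single solid region. Net area = 222.14 mm².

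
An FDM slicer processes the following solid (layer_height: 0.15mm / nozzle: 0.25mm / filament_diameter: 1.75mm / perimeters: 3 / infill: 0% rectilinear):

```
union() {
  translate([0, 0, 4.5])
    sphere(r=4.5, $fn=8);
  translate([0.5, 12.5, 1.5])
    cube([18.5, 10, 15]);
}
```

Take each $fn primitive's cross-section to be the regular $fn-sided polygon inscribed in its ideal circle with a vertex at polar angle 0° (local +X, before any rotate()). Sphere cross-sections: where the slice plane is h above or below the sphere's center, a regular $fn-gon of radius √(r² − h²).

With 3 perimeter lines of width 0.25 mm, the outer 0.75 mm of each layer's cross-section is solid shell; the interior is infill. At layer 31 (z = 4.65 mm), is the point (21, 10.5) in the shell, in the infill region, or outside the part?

outside

At z = 4.65 mm: the r=4.5 sphere slices to a regular 8-gon of circumradius 4.497 (√(r²−h²) with h=0.15 from center); the 18.5×10 cube at (0.5, 12.5) contributes its full rectangle; Combining (union): the 2 present regions are separate (no shared area or edge), so areas and boundary lengths simply add and each stays a separate island — 2 connected regions. Overall, the cross-section has 2 separate islands. The nearest boundary edge runs (19.00, 22.50)→(19.00, 12.50); distance from the point to it = 2.83 mm. The point is not inside any of the regions above, so it lies outside the cross-section (2.83 mm from the nearest boundary).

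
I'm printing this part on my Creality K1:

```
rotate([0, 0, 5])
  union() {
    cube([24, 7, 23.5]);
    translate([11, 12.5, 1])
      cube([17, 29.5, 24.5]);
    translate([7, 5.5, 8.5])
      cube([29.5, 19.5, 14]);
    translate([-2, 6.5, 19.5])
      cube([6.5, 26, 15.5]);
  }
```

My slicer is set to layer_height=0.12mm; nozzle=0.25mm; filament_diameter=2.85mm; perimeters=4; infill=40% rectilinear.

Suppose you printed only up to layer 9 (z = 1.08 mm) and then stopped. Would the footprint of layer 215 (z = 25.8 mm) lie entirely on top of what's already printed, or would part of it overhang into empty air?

part overhangs

Compare the two slices. At z = 1.08: the cube is present — its section is the full 24×7 rectangle (area 168.00 mm²); the cube at (11, 12.5) is present — its section is the full 17×29.5 rectangle (area 501.50 mm²); the cube at (7, 5.5) does not reach this height (z outside [8.5, 22.5]); the cube at (-2, 6.5) is absent (z outside [19.5, 35]); Combining (union): the 2 present regions are separate (no shared area or edge), so areas and boundary lengths simply add and each stays a separate island — area = 669.50 mm²; (whole slice rotated 5° about Z — lengths, areas and connectivity unchanged). At z = 25.8: the cube does not reach this height (z outside [0, 23.5]); the cube at (11, 12.5) does not reach this height (z outside [1, 25.5]); the cube at (7, 5.5) is not intersected at this z (z outside [8.5, 22.5]); the cube at (-2, 6.5) is present — its section is the full 6.5×26 rectangle (area 169.00 mm²); Taking the union: only the 6.5×26 cube at (-2, 6.5) is present, so the union is just that shape — area = 169.00 mm²; (whole slice rotated 5° about Z — lengths, areas and connectivity unchanged). Checking containment: at z = 25.8 the cross-section extends beyond the z = 1.08 cross-section by about 166.75 mm².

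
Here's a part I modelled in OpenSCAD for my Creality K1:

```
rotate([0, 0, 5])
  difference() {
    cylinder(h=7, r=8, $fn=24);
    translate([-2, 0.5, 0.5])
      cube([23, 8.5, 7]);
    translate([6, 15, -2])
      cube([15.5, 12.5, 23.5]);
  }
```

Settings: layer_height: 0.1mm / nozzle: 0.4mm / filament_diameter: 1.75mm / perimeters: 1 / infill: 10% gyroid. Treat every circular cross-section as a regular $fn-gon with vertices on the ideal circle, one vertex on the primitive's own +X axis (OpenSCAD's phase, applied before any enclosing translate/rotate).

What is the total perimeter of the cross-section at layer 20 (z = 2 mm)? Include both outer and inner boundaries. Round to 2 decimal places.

At z = 2 mm: the cylinder: section is a regular 24-gon, circumradius r=8 (perimeter = 2·24·8.000·sin(180°/24) = 50.12 mm); the cube at (-2, 0.5) (footprint 23×8.5) is included at this height (perimeter 63.00 mm); the cube at (6, 15) is present — its section is the full 15.5×12.5 rectangle (perimeter 56.00 mm); Subtracting the remaining from the first: starting from the r=8 cylinder, the 23×8.5 cube at (-2, 0.5) partially overlaps it — only the 60.45 mm² overlap (of its 195.50 mm²) is removed, clipping the outline; the 15.5×12.5 cube at (6, 15) misses the remaining region (no effect) — boundary = 53.25 mm; (rotated 5° about Z; rotation is an isometry so areas/perimeters/island counts are preserved). Overall, the cross-section is a single solid region. Total boundary length (outer) = 53.25 mm.

53.25 mm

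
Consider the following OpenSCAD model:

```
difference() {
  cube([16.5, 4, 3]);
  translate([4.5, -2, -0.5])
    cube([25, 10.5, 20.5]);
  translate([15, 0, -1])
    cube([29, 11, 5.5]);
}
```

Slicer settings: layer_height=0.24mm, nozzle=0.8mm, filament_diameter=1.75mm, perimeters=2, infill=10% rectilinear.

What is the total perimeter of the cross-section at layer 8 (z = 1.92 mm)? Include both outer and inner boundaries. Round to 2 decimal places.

At z = 1.92 mm: the 16.5×4 cube contributes its full rectangle (perimeter 41.00 mm); the cube at (4.5, -2) is present — its section is the full 25×10.5 rectangle (perimeter 71.00 mm); the 29×11 cube at (15, 0) contributes its full rectangle (perimeter 80.00 mm); Subtracting the remaining from the first: starting from the 16.5×4 cube, the 25×10.5 cube at (4.5, -2) partially overlaps it — only the 48.00 mm² overlap (of its 262.50 mm²) is removed, clipping the outline; the 29×11 cube at (15, 0) misses the remaining region (no effect) — boundary = 17.00 mm. Overall, the cross-section is a single solid region. Total boundary length (outer) = 17.00 mm.

17.00 mm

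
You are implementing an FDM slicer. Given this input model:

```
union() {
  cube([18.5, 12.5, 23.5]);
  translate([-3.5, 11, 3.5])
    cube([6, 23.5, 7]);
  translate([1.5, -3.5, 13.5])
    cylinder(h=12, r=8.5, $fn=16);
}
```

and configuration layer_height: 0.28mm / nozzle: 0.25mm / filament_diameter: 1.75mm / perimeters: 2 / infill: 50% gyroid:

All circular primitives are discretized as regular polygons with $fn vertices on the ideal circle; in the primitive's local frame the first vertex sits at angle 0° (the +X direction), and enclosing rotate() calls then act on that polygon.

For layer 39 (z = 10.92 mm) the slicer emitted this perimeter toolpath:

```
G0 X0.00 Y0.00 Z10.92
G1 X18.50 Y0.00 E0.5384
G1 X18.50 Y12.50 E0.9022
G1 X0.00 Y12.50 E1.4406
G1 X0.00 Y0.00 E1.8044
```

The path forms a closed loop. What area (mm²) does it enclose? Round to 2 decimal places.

231.25 mm²

Apply the shoelace formula to the sequence of (X, Y) vertices; enclosed area = 231.25 mm².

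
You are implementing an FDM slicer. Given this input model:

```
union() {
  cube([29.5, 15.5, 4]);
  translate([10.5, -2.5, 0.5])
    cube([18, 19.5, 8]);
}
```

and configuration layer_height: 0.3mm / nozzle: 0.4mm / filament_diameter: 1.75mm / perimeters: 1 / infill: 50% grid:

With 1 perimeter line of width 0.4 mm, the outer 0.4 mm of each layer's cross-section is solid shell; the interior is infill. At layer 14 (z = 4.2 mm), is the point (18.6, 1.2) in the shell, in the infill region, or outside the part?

infill

At z = 4.2 mm: the cube does not reach this height (z outside [0, 4]); the cube at (10.5, -2.5) (footprint 18×19.5) is included at this height; Combining (union): only the 18×19.5 cube at (10.5, -2.5) is present, so the union is just that shape — 1 connected region. Overall, the cross-section is a single solid region. The nearest boundary edge runs (10.50, -2.50)→(28.50, -2.50); distance from the point to it = 3.70 mm. The point is inside the cross-section and 3.70 mm from the nearest boundary — more than the 0.4 mm shell width (1 × 0.4), so it's in the infill interior.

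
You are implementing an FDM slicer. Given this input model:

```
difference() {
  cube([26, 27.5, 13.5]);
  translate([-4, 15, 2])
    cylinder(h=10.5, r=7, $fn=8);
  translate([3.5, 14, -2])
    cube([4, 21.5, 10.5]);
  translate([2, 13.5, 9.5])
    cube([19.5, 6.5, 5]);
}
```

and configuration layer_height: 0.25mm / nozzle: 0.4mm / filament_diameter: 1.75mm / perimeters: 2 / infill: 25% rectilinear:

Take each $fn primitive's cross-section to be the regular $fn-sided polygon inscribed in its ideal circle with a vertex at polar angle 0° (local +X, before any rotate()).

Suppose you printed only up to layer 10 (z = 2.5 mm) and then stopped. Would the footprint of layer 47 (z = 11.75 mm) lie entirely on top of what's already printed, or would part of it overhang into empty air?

part overhangs

Compare the two slices. At z = 2.5: the cube is present — its section is the full 26×27.5 rectangle (area 715.00 mm²); the r=7 cylinder at (-4, 15) contributes a regular 8-gon of circumradius 7 (area = (8/2)·7.000²·sin(360°/8) = 138.59 mm²); the cube at (3.5, 14) is present — its section is the full 4×21.5 rectangle (area 86.00 mm²); the cube at (2, 13.5) is absent (z outside [9.5, 14.5]); After the difference (first − rest): starting from the 26×27.5 cube (715.00 mm²), the r=7 cylinder at (-4, 15) partially overlaps it — only the 19.92 mm² overlap (of its 138.59 mm²) is removed, clipping the outline; the 4×21.5 cube at (3.5, 14) partially overlaps it — only the 54.00 mm² overlap (of its 86.00 mm²) is removed, clipping the outline — area = 641.08 mm². At z = 11.75: the 26×27.5 cube contributes its full rectangle (area 715.00 mm²); the r=7 cylinder at (-4, 15) gives a regular 8-gon of circumradius 7 (constant along its height) (area = (8/2)·7.000²·sin(360°/8) = 138.59 mm²); the cube at (3.5, 14) does not reach this height (z outside [-2, 8.5]); the cube at (2, 13.5) (footprint 19.5×6.5) is included at this height (area 126.75 mm²); Taking the first minus the rest: starting from the 26×27.5 cube (715.00 mm²), the r=7 cylinder at (-4, 15) partially overlaps it — only the 19.92 mm² overlap (of its 138.59 mm²) is removed, clipping the outline; the 19.5×6.5 cube at (2, 13.5) partially overlaps it — only the 124.51 mm² overlap (of its 126.75 mm²) is removed, clipping the outline — area = 570.57 mm². Checking containment: at z = 11.75 the cross-section extends beyond the z = 2.5 cross-section by about 30.00 mm².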